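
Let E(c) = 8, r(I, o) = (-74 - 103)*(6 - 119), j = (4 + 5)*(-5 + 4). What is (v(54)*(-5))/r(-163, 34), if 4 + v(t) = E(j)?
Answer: -20/20001 ≈ -0.00099995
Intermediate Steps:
j = -9 (j = 9*(-1) = -9)
r(I, o) = 20001 (r(I, o) = -177*(-113) = 20001)
v(t) = 4 (v(t) = -4 + 8 = 4)
(v(54)*(-5))/r(-163, 34) = (4*(-5))/20001 = -20*1/20001 = -20/20001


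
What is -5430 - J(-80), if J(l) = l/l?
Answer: -5431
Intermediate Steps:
J(l) = 1
-5430 - J(-80) = -5430 - 1*1 = -5430 - 1 = -5431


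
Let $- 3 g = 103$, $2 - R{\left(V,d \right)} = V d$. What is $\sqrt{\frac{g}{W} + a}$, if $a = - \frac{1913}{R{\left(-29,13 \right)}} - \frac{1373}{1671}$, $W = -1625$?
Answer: $\frac{i \sqrt{247746512590301985}}{205825425} \approx 2.4183 i$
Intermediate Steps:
$R{\left(V,d \right)} = 2 - V d$
$g = - \frac{103}{3}$ ($g = \left(- \frac{1}{3}\right) 103 = - \frac{103}{3} \approx -34.333$)
$a = - \frac{3716990}{633309}$ ($a = - \frac{1913}{2 - \left(-29\right) 13} - \frac{1373}{1671} = - \frac{1913}{2 + 377} - \frac{1373}{1671} = - \frac{1913}{379} - \frac{1373}{1671} = - \frac{3716990}{633309} \approx -5.8692$)
$\sqrt{\frac{g}{W} + a} = \sqrt{- \frac{103}{3 \left(-1625\right)} - \frac{3716990}{633309}} = \sqrt{\left(- \frac{103}{3}\right) \left(- \frac{1}{1625}\right) - \frac{3716990}{633309}} = \sqrt{\frac{103}{4875} - \frac{3716990}{633309}} = \sqrt{- \frac{6018365141}{1029127125}} = \frac{i \sqrt{247746512590301985}}{205825425}$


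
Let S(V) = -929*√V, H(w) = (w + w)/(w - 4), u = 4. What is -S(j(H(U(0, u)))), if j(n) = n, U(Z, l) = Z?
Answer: 0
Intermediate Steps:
H(w) = 2*w/(-4 + w) (H(w) = (2*w)/(-4 + w) = 2*w/(-4 + w))
-S(j(H(U(0, u)))) = -(-929)*√(2*0/(-4 + 0)) = -(-929)*√(2*0/(-4)) = -(-929)*√(2*0*(-¼)) = -(-929)*√0 = -(-929)*0 = -1*0 = 0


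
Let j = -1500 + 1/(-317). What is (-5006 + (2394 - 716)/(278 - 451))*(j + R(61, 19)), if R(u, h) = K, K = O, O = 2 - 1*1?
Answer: 412324759744/54841 ≈ 7.5186e+6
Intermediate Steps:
j = -475501/317 (j = -1500 - 1/317 = -475501/317 ≈ -1500.0)
O = 1 (O = 2 - 1 = 1)
K = 1
R(u, h) = 1
(-5006 + (2394 - 716)/(278 - 451))*(j + R(61, 19)) = (-5006 + (2394 - 716)/(278 - 451))*(-475501/317 + 1) = (-5006 + 1678/(-173))*(-475184/317) = (-5006 + 1678*(-1/173))*(-475184/317) = (-5006 - 1678/173)*(-475184/317) = -867716/173*(-475184/317) = 412324759744/54841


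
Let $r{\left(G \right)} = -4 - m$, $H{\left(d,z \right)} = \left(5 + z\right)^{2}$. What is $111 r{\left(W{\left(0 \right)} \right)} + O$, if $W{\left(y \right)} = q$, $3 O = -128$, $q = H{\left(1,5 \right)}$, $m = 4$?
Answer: $- \frac{2792}{3} \approx -930.67$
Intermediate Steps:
$q = 100$ ($q = \left(5 + 5\right)^{2} = 10^{2} = 100$)
$O = - \frac{128}{3}$ ($O = \frac{1}{3} \left(-128\right) = - \frac{128}{3} \approx -42.667$)
$W{\left(y \right)} = 100$
$r{\left(G \right)} = -8$ ($r{\left(G \right)} = -4 - 4 = -8$)
$111 r{\left(W{\left(0 \right)} \right)} + O = 111 \left(-8\right) - \frac{128}{3} = -888 - \frac{128}{3} = - \frac{2792}{3}$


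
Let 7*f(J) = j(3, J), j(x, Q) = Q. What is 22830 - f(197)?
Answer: 159613/7 ≈ 22802.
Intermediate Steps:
f(J) = J/7
22830 - f(197) = 22830 - 197/7 = 159613/7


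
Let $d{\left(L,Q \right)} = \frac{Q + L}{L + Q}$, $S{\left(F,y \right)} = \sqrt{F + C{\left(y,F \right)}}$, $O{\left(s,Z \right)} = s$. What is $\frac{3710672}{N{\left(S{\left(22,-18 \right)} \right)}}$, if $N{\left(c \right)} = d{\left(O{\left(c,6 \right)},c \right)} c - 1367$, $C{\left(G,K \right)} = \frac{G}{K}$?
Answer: $- \frac{3985526776}{1468239} - \frac{265048 \sqrt{2563}}{1468239} \approx -2723.6$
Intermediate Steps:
$S{\left(F,y \right)} = \sqrt{F + \frac{y}{F}}$
$d{\left(L,Q \right)} = 1$ ($d{\left(L,Q \right)} = \frac{L + Q}{L + Q} = 1$)
$N{\left(c \right)} = -1367 + c$ ($N{\left(c \right)} = 1 c - 1367 = c - 1367 = -1367 + c$)
$\frac{3710672}{N{\left(S{\left(22,-18 \right)} \right)}} = \frac{3710672}{-1367 + \sqrt{22 - \frac{18}{22}}} = \frac{3710672}{-1367 + \sqrt{22 - \frac{9}{11}}} = \frac{3710672}{-1367 + \sqrt{\frac{233}{11}}} = \frac{3710672}{-1367 + \frac{\sqrt{2563}}{11}}$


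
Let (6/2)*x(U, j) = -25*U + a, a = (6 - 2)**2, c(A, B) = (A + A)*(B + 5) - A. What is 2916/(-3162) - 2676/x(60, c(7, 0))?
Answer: 877383/195517 ≈ 4.4875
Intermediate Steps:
c(A, B) = -A + 2*A*(5 + B) (c(A, B) = (2*A)*(5 + B) - A = 2*A*(5 + B) - A = -A + 2*A*(5 + B))
a = 16 (a = 4**2 = 16)
x(U, j) = 16/3 - 25*U/3 (x(U, j) = (-25*U + 16)/3 = (16 - 25*U)/3 = 16/3 - 25*U/3)
2916/(-3162) - 2676/x(60, c(7, 0)) = 2916/(-3162) - 2676/(16/3 - 25/3*60) = 2916*(-1/3162) - 2676/(16/3 - 500) = -486/527 - 2676/(-1484/3) = -486/527 - 2676*(-3/1484) = -486/527 + 2007/371 = 877383/195517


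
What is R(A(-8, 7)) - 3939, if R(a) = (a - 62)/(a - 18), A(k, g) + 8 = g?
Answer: -74778/19 ≈ -3935.7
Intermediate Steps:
A(k, g) = -8 + g
R(a) = (-62 + a)/(-18 + a)
R(A(-8, 7)) - 3939 = (-62 + (-8 + 7))/(-18 + (-8 + 7)) - 3939 = (-62 - 1)/(-18 - 1) - 3939 = -63/(-19) - 3939 = -1/19*(-63) - 3939 = 63/19 - 3939 = -74778/19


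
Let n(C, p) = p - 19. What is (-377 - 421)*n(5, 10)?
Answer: 7182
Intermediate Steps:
n(C, p) = -19 + p
(-377 - 421)*n(5, 10) = (-377 - 421)*(-19 + 10) = -798*(-9) = 7182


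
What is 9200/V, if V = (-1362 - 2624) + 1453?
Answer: -9200/2533 ≈ -3.6321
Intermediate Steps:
V = -2533 (V = -3986 + 1453 = -2533)
9200/V = 9200/(-2533) = 9200*(-1/2533) = -9200/2533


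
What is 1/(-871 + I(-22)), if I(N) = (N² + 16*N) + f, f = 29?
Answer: -1/710 ≈ -0.0014085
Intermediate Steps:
I(N) = 29 + N² + 16*N (I(N) = (N² + 16*N) + 29 = 29 + N² + 16*N)
1/(-871 + I(-22)) = 1/(-871 + (29 + (-22)² + 16*(-22))) = 1/(-871 + (29 + 484 - 352)) = 1/(-871 + 161) = 1/(-710) = -1/710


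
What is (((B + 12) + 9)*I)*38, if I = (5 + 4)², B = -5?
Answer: 49248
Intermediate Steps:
I = 81 (I = 9² = 81)
(((B + 12) + 9)*I)*38 = (((-5 + 12) + 9)*81)*38 = ((7 + 9)*81)*38 = (16*81)*38 = 1296*38 = 49248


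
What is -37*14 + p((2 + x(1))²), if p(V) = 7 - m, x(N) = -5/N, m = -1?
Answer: -510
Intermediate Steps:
p(V) = 8 (p(V) = 7 - 1*(-1) = 7 + 1 = 8)
-37*14 + p((2 + x(1))²) = -37*14 + 8 = -518 + 8 = -510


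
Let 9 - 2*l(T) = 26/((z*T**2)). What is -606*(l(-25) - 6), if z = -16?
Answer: 4541061/5000 ≈ 908.21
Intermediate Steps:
l(T) = 9/2 + 13/(16*T**2) (l(T) = 9/2 - 13/((-16*T**2)) = 9/2 - 13*(-1/(16*T**2)) = 9/2 - (-13)/(16*T**2) = 9/2 + 13/(16*T**2))
-606*(l(-25) - 6) = -606*((9/2 + (13/16)/(-25)**2) - 6) = -606*((9/2 + (13/16)*(1/625)) - 6) = -606*((9/2 + 13/10000) - 6) = -606*(45013/10000 - 6) = -606*(-14987/10000) = 4541061/5000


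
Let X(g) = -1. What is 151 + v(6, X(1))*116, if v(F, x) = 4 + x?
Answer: 499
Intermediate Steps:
151 + v(6, X(1))*116 = 151 + (4 - 1)*116 = 151 + 3*116 = 151 + 348 = 499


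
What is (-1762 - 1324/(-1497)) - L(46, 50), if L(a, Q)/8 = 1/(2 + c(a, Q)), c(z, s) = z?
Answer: -5273279/2994 ≈ -1761.3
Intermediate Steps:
L(a, Q) = 8/(2 + a)
(-1762 - 1324/(-1497)) - L(46, 50) = (-1762 - 1324/(-1497)) - 8/(2 + 46) = (-1762 - 1324*(-1/1497)) - 8/48 = (-1762 + 1324/1497) - 8/48 = -2636390/1497 - 1*⅙ = -2636390/1497 - ⅙ = -5273279/2994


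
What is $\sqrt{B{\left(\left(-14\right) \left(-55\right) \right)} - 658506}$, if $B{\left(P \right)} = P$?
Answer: $2 i \sqrt{164434} \approx 811.01 i$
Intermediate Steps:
$\sqrt{B{\left(\left(-14\right) \left(-55\right) \right)} - 658506} = \sqrt{\left(-14\right) \left(-55\right) - 658506} = \sqrt{770 - 658506} = \sqrt{-657736} = 2 i \sqrt{164434}$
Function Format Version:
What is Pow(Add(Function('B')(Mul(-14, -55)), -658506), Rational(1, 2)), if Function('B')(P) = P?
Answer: Mul(2, I, Pow(164434, Rational(1, 2))) ≈ Mul(811.01, I)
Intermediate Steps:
Pow(Add(Function('B')(Mul(-14, -55)), -658506), Rational(1, 2)) = Pow(Add(Mul(-14, -55), -658506), Rational(1, 2)) = Pow(Add(770, -658506), Rational(1, 2)) = Pow(-657736, Rational(1, 2)) = Mul(2, I, Pow(164434, Rational(1, 2)))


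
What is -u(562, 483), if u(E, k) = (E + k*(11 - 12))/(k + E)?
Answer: -79/1045 ≈ -0.075598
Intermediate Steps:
u(E, k) = (E - k)/(E + k) (u(E, k) = (E + k*(-1))/(E + k) = (E - k)/(E + k))
-u(562, 483) = -(562 - 1*483)/(562 + 483) = -(562 - 483)/1045 = -79/1045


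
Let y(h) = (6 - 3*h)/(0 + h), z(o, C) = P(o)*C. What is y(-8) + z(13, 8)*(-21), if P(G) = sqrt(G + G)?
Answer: -15/4 - 168*sqrt(26) ≈ -860.38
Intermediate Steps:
P(G) = sqrt(2)*sqrt(G) (P(G) = sqrt(2*G) = sqrt(2)*sqrt(G))
z(o, C) = C*sqrt(2)*sqrt(o) (z(o, C) = (sqrt(2)*sqrt(o))*C = C*sqrt(2)*sqrt(o))
y(h) = (6 - 3*h)/h
y(-8) + z(13, 8)*(-21) = (-3 + 6/(-8)) + (8*sqrt(2)*sqrt(13))*(-21) = (-3 + 6*(-1/8)) + (8*sqrt(26))*(-21) = (-3 - 3/4) - 168*sqrt(26) = -15/4 - 168*sqrt(26)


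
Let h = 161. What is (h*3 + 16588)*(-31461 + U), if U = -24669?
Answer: -958195230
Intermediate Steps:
(h*3 + 16588)*(-31461 + U) = (161*3 + 16588)*(-31461 - 24669) = (483 + 16588)*(-56130) = 17071*(-56130) = -958195230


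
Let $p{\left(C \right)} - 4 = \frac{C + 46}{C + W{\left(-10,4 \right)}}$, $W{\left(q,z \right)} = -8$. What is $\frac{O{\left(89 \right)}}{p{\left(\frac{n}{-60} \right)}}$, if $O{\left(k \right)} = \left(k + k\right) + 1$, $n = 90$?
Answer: $- \frac{3401}{13} \approx -261.62$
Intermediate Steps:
$p{\left(C \right)} = 4 + \frac{46 + C}{-8 + C}$ ($p{\left(C \right)} = 4 + \frac{C + 46}{C - 8} = 4 + \frac{46 + C}{-8 + C}$)
$O{\left(k \right)} = 1 + 2 k$ ($O{\left(k \right)} = 2 k + 1 = 1 + 2 k$)
$\frac{O{\left(89 \right)}}{p{\left(\frac{n}{-60} \right)}} = \frac{1 + 2 \cdot 89}{\frac{1}{-8 + \frac{90}{-60}} \left(14 + 5 \frac{90}{-60}\right)} = \frac{1 + 178}{\frac{1}{-8 + 90 \left(- \frac{1}{60}\right)} \left(14 + 5 \cdot 90 \left(- \frac{1}{60}\right)\right)} = \frac{179}{\frac{1}{-8 - \frac{3}{2}} \left(14 + 5 \left(- \frac{3}{2}\right)\right)} = \frac{179}{\frac{1}{- \frac{19}{2}} \left(14 - \frac{15}{2}\right)} = \frac{179}{\left(- \frac{2}{19}\right) \frac{13}{2}} = \frac{179}{- \frac{13}{19}} = 179 \left(- \frac{19}{13}\right) = - \frac{3401}{13}$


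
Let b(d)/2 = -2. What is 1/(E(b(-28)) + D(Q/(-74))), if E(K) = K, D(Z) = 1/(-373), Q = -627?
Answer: -373/1493 ≈ -0.24983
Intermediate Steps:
b(d) = -4 (b(d) = 2*(-2) = -4)
D(Z) = -1/373
1/(E(b(-28)) + D(Q/(-74))) = 1/(-4 - 1/373) = 1/(-1493/373) = -373/1493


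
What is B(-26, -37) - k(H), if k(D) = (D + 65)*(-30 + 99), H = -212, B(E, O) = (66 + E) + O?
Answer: 10146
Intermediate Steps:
B(E, O) = 66 + E + O
k(D) = 4485 + 69*D (k(D) = (65 + D)*69 = 4485 + 69*D)
B(-26, -37) - k(H) = (66 - 26 - 37) - (4485 + 69*(-212)) = 3 - (4485 - 14628) = 3 - 1*(-10143) = 3 + 10143 = 10146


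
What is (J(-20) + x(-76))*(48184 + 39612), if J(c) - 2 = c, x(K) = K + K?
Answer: -14925320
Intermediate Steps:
x(K) = 2*K
J(c) = 2 + c
(J(-20) + x(-76))*(48184 + 39612) = ((2 - 20) + 2*(-76))*(48184 + 39612) = (-18 - 152)*87796 = -170*87796 = -14925320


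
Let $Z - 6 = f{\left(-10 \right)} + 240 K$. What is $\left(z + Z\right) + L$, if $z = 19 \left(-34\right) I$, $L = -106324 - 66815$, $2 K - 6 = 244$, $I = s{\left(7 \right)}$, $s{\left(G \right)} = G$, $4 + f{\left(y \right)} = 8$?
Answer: $-147651$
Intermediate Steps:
$f{\left(y \right)} = 4$ ($f{\left(y \right)} = -4 + 8 = 4$)
$I = 7$
$K = 125$ ($K = 3 + \frac{1}{2} \cdot 244 = 3 + 122 = 125$)
$L = -173139$
$Z = 30010$ ($Z = 6 + \left(4 + 240 \cdot 125\right) = 6 + \left(4 + 30000\right) = 6 + 30004 = 30010$)
$z = -4522$ ($z = 19 \left(-34\right) 7 = \left(-646\right) 7 = -4522$)
$\left(z + Z\right) + L = \left(-4522 + 30010\right) - 173139 = 25488 - 173139 = -147651$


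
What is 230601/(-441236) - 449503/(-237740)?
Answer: 8969613998/6556215415 ≈ 1.3681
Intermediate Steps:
230601/(-441236) - 449503/(-237740) = 230601*(-1/441236) - 449503*(-1/237740) = -230601/441236 + 449503/237740 = 8969613998/6556215415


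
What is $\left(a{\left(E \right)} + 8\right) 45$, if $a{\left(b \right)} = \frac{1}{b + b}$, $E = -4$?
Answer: $\frac{2835}{8} \approx 354.38$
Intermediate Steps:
$a{\left(b \right)} = \frac{1}{2 b}$
$\left(a{\left(E \right)} + 8\right) 45 = \left(\frac{1}{2 \left(-4\right)} + 8\right) 45 = \left(\frac{1}{2} \left(- \frac{1}{4}\right) + 8\right) 45 = \left(- \frac{1}{8} + 8\right) 45 = \frac{63}{8} \cdot 45 = \frac{2835}{8}$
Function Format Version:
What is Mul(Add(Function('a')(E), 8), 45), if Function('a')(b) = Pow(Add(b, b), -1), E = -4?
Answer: Rational(2835, 8) ≈ 354.38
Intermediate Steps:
Function('a')(b) = Mul(Rational(1, 2), Pow(b, -1)) (Function('a')(b) = Pow(Mul(2, b), -1) = Mul(Rational(1, 2), Pow(b, -1)))
Mul(Add(Function('a')(E), 8), 45) = Mul(Add(Mul(Rational(1, 2), Pow(-4, -1)), 8), 45) = Mul(Add(Mul(Rational(1, 2), Rational(-1, 4)), 8), 45) = Mul(Add(Rational(-1, 8), 8), 45) = Mul(Rational(63, 8), 45) = Rational(2835, 8)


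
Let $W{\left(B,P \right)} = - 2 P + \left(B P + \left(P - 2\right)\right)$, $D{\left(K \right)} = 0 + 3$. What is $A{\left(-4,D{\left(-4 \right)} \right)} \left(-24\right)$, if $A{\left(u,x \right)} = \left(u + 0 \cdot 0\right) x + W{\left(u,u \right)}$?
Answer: $-144$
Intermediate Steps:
$D{\left(K \right)} = 3$
$W{\left(B,P \right)} = -2 - P + B P$ ($W{\left(B,P \right)} = - 2 P + \left(B P + \left(-2 + P\right)\right) = - 2 P + \left(-2 + P + B P\right) = -2 - P + B P$)
$A{\left(u,x \right)} = -2 + u^{2} - u + u x$ ($A{\left(u,x \right)} = \left(u + 0 \cdot 0\right) x - \left(2 + u - u u\right) = \left(u + 0\right) x - \left(2 + u - u^{2}\right) = u x - \left(2 + u - u^{2}\right) = -2 + u^{2} - u + u x$)
$A{\left(-4,D{\left(-4 \right)} \right)} \left(-24\right) = \left(-2 + \left(-4\right)^{2} - -4 - 12\right) \left(-24\right) = \left(-2 + 16 + 4 - 12\right) \left(-24\right) = 6 \left(-24\right) = -144$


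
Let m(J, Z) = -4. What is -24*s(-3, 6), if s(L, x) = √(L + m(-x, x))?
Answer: -24*I*√7 ≈ -63.498*I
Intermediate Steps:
s(L, x) = √(-4 + L) (s(L, x) = √(L - 4) = √(-4 + L))
-24*s(-3, 6) = -24*√(-4 - 3) = -24*I*√7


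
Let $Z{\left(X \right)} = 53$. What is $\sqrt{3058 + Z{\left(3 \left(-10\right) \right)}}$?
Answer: $\sqrt{3111} \approx 55.776$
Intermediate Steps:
$\sqrt{3058 + Z{\left(3 \left(-10\right) \right)}} = \sqrt{3058 + 53} = \sqrt{3111}$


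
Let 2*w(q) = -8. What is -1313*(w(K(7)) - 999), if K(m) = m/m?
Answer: 1316939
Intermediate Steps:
K(m) = 1
w(q) = -4 (w(q) = (1/2)*(-8) = -4)
-1313*(w(K(7)) - 999) = -1313*(-4 - 999) = -1313*(-1003) = 1316939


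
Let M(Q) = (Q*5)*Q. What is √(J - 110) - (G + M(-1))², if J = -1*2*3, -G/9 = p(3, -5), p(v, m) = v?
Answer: -484 + 2*I*√29 ≈ -484.0 + 10.77*I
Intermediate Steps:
M(Q) = 5*Q² (M(Q) = (5*Q)*Q = 5*Q²)
G = -27 (G = -9*3 = -27)
J = -6 (J = -2*3 = -6)
√(J - 110) - (G + M(-1))² = √(-6 - 110) - (-27 + 5*(-1)²)² = √(-116) - (-27 + 5*1)² = 2*I*√29 - (-27 + 5)² = 2*I*√29 - 1*(-22)² = 2*I*√29 - 1*484 = 2*I*√29 - 484 = -484 + 2*I*√29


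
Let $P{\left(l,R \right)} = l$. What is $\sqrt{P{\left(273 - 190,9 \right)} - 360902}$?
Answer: $3 i \sqrt{40091} \approx 600.68 i$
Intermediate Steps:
$\sqrt{P{\left(273 - 190,9 \right)} - 360902} = \sqrt{\left(273 - 190\right) - 360902} = \sqrt{83 - 360902} = \sqrt{-360819} = 3 i \sqrt{40091}$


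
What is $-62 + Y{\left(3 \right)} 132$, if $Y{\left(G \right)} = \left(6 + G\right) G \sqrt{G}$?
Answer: $-62 + 3564 \sqrt{3} \approx 6111.0$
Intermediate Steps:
$Y{\left(G \right)} = G^{\frac{3}{2}} \left(6 + G\right)$ ($Y{\left(G \right)} = \left(6 + G\right) G^{\frac{3}{2}} = G^{\frac{3}{2}} \left(6 + G\right)$)
$-62 + Y{\left(3 \right)} 132 = -62 + 3^{\frac{3}{2}} \left(6 + 3\right) 132 = -62 + 3 \sqrt{3} \cdot 9 \cdot 132 = -62 + 27 \sqrt{3} \cdot 132 = -62 + 3564 \sqrt{3}$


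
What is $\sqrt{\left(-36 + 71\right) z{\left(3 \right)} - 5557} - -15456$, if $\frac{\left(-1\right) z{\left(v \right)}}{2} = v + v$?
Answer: $15456 + i \sqrt{5977} \approx 15456.0 + 77.311 i$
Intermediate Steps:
$z{\left(v \right)} = - 4 v$ ($z{\left(v \right)} = - 2 \left(v + v\right) = - 2 \cdot 2 v = - 4 v$)
$\sqrt{\left(-36 + 71\right) z{\left(3 \right)} - 5557} - -15456 = \sqrt{\left(-36 + 71\right) \left(\left(-4\right) 3\right) - 5557} - -15456 = \sqrt{35 \left(-12\right) - 5557} + 15456 = \sqrt{-420 - 5557} + 15456 = \sqrt{-5977} + 15456 = i \sqrt{5977} + 15456 = 15456 + i \sqrt{5977}$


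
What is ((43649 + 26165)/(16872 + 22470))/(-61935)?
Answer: -34907/1218323385 ≈ -2.8652e-5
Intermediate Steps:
((43649 + 26165)/(16872 + 22470))/(-61935) = (69814/39342)*(-1/61935) = (69814*(1/39342))*(-1/61935) = (34907/19671)*(-1/61935) = -34907/1218323385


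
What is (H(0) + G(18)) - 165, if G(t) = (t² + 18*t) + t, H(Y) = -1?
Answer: 500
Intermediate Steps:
G(t) = t² + 19*t
(H(0) + G(18)) - 165 = (-1 + 18*(19 + 18)) - 165 = (-1 + 18*37) - 165 = (-1 + 666) - 165 = 665 - 165 = 500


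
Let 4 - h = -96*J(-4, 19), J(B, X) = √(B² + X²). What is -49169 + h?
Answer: -49165 + 96*√377 ≈ -47301.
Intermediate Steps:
h = 4 + 96*√377 (h = 4 - (-96)*√((-4)² + 19²) = 4 - (-96)*√(16 + 361) = 4 - (-96)*√377 = 4 + 96*√377 ≈ 1868.0)
-49169 + h = -49169 + (4 + 96*√377) = -49165 + 96*√377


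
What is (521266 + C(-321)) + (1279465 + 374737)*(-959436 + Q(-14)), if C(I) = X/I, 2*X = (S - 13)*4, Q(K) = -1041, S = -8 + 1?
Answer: -510012007441208/321 ≈ -1.5888e+12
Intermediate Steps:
S = -7
X = -40 (X = ((-7 - 13)*4)/2 = (-20*4)/2 = (1/2)*(-80) = -40)
C(I) = -40/I
(521266 + C(-321)) + (1279465 + 374737)*(-959436 + Q(-14)) = (521266 - 40/(-321)) + (1279465 + 374737)*(-959436 - 1041) = (521266 - 40*(-1/321)) + 1654202*(-960477) = (521266 + 40/321) - 1588822974354 = 167326426/321 - 1588822974354 = -510012007441208/321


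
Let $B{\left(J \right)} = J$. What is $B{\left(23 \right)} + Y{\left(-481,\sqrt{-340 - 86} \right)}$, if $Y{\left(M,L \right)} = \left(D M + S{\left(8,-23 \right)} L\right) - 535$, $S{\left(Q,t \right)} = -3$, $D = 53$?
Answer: $-26005 - 3 i \sqrt{426} \approx -26005.0 - 61.919 i$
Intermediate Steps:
$Y{\left(M,L \right)} = -535 - 3 L + 53 M$ ($Y{\left(M,L \right)} = \left(53 M - 3 L\right) - 535 = \left(- 3 L + 53 M\right) - 535 = -535 - 3 L + 53 M$)
$B{\left(23 \right)} + Y{\left(-481,\sqrt{-340 - 86} \right)} = 23 - \left(26028 + 3 \sqrt{-340 - 86}\right) = 23 - \left(26028 + 3 i \sqrt{426}\right) = -26005 - 3 i \sqrt{426}$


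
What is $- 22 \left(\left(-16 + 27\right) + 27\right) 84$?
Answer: $-70224$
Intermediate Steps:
$- 22 \left(\left(-16 + 27\right) + 27\right) 84 = - 22 \left(11 + 27\right) 84 = \left(-22\right) 38 \cdot 84 = \left(-836\right) 84 = -70224$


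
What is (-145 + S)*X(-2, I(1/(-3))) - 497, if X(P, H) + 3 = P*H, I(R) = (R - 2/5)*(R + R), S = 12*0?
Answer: 718/9 ≈ 79.778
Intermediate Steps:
S = 0
I(R) = 2*R*(-2/5 + R) (I(R) = (R - 2*1/5)*(2*R) = (R - 2/5)*(2*R) = (-2/5 + R)*(2*R) = 2*R*(-2/5 + R))
X(P, H) = -3 + H*P (X(P, H) = -3 + P*H = -3 + H*P)
(-145 + S)*X(-2, I(1/(-3))) - 497 = (-145 + 0)*(-3 + ((2/5)*(-2 + 5/(-3))/(-3))*(-2)) - 497 = -145*(-3 + ((2/5)*(-1/3)*(-2 + 5*(-1/3)))*(-2)) - 497 = -145*(-3 + ((2/5)*(-1/3)*(-2 - 5/3))*(-2)) - 497 = -145*(-3 + ((2/5)*(-1/3)*(-11/3))*(-2)) - 497 = -145*(-3 + (22/45)*(-2)) - 497 = -145*(-3 - 44/45) - 497 = -145*(-179/45) - 497 = 5191/9 - 497 = 718/9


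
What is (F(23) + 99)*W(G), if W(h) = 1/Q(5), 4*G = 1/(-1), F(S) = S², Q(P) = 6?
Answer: 314/3 ≈ 104.67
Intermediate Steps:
G = -¼ (G = (¼)/(-1) = (¼)*(-1) = -¼ ≈ -0.25000)
W(h) = ⅙ (W(h) = 1/6 = ⅙)
(F(23) + 99)*W(G) = (23² + 99)*(⅙) = (529 + 99)*(⅙) = 628*(⅙) = 314/3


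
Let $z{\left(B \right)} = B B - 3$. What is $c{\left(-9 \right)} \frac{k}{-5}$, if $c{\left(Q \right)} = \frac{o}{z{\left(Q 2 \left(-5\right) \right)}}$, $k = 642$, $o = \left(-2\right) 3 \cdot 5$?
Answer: $\frac{1284}{2699} \approx 0.47573$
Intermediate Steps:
$o = -30$ ($o = \left(-6\right) 5 = -30$)
$z{\left(B \right)} = -3 + B^{2}$ ($z{\left(B \right)} = B^{2} - 3 = -3 + B^{2}$)
$c{\left(Q \right)} = - \frac{30}{-3 + 100 Q^{2}}$ ($c{\left(Q \right)} = - \frac{30}{-3 + \left(Q 2 \left(-5\right)\right)^{2}} = - \frac{30}{-3 + \left(2 Q \left(-5\right)\right)^{2}} = - \frac{30}{-3 + \left(- 10 Q\right)^{2}} = - \frac{30}{-3 + 100 Q^{2}}$)
$c{\left(-9 \right)} \frac{k}{-5} = - \frac{30}{-3 + 100 \left(-9\right)^{2}} \frac{642}{-5} = - \frac{30}{-3 + 100 \cdot 81} \cdot 642 \left(- \frac{1}{5}\right) = - \frac{30}{-3 + 8100} \left(- \frac{642}{5}\right) = - \frac{30}{8097} \left(- \frac{642}{5}\right) = \left(-30\right) \frac{1}{8097} \left(- \frac{642}{5}\right) = \left(- \frac{10}{2699}\right) \left(- \frac{642}{5}\right) = \frac{1284}{2699}$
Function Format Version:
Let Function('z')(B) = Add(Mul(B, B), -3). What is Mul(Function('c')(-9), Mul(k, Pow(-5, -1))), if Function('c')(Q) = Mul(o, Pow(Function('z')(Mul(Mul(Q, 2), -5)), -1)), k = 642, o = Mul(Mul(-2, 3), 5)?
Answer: Rational(1284, 2699) ≈ 0.47573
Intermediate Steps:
o = -30 (o = Mul(-6, 5) = -30)
Function('z')(B) = Add(-3, Pow(B, 2)) (Function('z')(B) = Add(Pow(B, 2), -3) = Add(-3, Pow(B, 2)))
Function('c')(Q) = Mul(-30, Pow(Add(-3, Mul(100, Pow(Q, 2))), -1)) (Function('c')(Q) = Mul(-30, Pow(Add(-3, Pow(Mul(Mul(Q, 2), -5), 2)), -1)) = Mul(-30, Pow(Add(-3, Pow(Mul(Mul(2, Q), -5), 2)), -1)) = Mul(-30, Pow(Add(-3, Pow(Mul(-10, Q), 2)), -1)) = Mul(-30, Pow(Add(-3, Mul(100, Pow(Q, 2))), -1)))
Mul(Function('c')(-9), Mul(k, Pow(-5, -1))) = Mul(Mul(-30, Pow(Add(-3, Mul(100, Pow(-9, 2))), -1)), Mul(642, Pow(-5, -1))) = Mul(Mul(-30, Pow(Add(-3, Mul(100, 81)), -1)), Mul(642, Rational(-1, 5))) = Mul(Mul(-30, Pow(Add(-3, 8100), -1)), Rational(-642, 5)) = Mul(Mul(-30, Pow(8097, -1)), Rational(-642, 5)) = Mul(Mul(-30, Rational(1, 8097)), Rational(-642, 5)) = Mul(Rational(-10, 2699), Rational(-642, 5)) = Rational(1284, 2699)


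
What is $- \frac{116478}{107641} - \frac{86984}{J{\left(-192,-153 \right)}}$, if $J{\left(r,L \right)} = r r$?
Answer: $- \frac{1707111217}{496009728} \approx -3.4417$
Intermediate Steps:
$J{\left(r,L \right)} = r^{2}$
$- \frac{116478}{107641} - \frac{86984}{J{\left(-192,-153 \right)}} = - \frac{116478}{107641} - \frac{86984}{\left(-192\right)^{2}} = \left(-116478\right) \frac{1}{107641} - \frac{86984}{36864} = - \frac{116478}{107641} - \frac{10873}{4608} = - \frac{1707111217}{496009728}$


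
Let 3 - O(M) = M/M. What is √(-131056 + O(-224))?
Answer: I*√131054 ≈ 362.01*I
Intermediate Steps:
O(M) = 2 (O(M) = 3 - M/M = 3 - 1*1 = 3 - 1 = 2)
√(-131056 + O(-224)) = √(-131056 + 2) = √(-131054) = I*√131054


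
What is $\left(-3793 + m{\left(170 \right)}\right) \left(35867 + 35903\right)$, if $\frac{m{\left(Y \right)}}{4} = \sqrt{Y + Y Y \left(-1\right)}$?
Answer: $-272223610 + 3732040 i \sqrt{170} \approx -2.7222 \cdot 10^{8} + 4.866 \cdot 10^{7} i$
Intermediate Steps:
$m{\left(Y \right)} = 4 \sqrt{Y - Y^{2}}$ ($m{\left(Y \right)} = 4 \sqrt{Y + Y Y \left(-1\right)} = 4 \sqrt{Y + Y^{2} \left(-1\right)} = 4 \sqrt{Y - Y^{2}}$)
$\left(-3793 + m{\left(170 \right)}\right) \left(35867 + 35903\right) = \left(-3793 + 4 \sqrt{170 \left(1 - 170\right)}\right) \left(35867 + 35903\right) = \left(-3793 + 4 \sqrt{170 \left(1 - 170\right)}\right) 71770 = \left(-3793 + 4 \sqrt{170 \left(-169\right)}\right) 71770 = \left(-3793 + 4 \sqrt{-28730}\right) 71770 = \left(-3793 + 4 \cdot 13 i \sqrt{170}\right) 71770 = \left(-3793 + 52 i \sqrt{170}\right) 71770 = -272223610 + 3732040 i \sqrt{170}$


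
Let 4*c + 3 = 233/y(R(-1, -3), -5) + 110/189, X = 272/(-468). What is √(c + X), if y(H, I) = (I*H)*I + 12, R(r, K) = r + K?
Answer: I*√9597257670/72072 ≈ 1.3593*I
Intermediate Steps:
X = -68/117 (X = 272*(-1/468) = -68/117 ≈ -0.58120)
R(r, K) = K + r
y(H, I) = 12 + H*I² (y(H, I) = (H*I)*I + 12 = H*I² + 12 = 12 + H*I²)
c = -84253/66528 (c = -¾ + (233/(12 + (-3 - 1)*(-5)²) + 110/189)/4 = -¾ + (233/(12 - 4*25) + 110*(1/189))/4 = -¾ + (233/(12 - 100) + 110/189)/4 = -¾ + (233/(-88) + 110/189)/4 = -¾ + (233*(-1/88) + 110/189)/4 = -¾ + (-233/88 + 110/189)/4 = -¾ + (¼)*(-34357/16632) = -¾ - 34357/66528 = -84253/66528 ≈ -1.2664)
√(c + X) = √(-84253/66528 - 68/117) = √(-1597945/864864) = I*√9597257670/72072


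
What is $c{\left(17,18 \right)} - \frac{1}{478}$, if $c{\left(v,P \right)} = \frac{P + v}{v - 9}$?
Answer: $\frac{8361}{1912} \approx 4.3729$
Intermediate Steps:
$c{\left(v,P \right)} = \frac{P + v}{-9 + v}$
$c{\left(17,18 \right)} - \frac{1}{478} = \frac{18 + 17}{-9 + 17} - \frac{1}{478} = \frac{1}{8} \cdot 35 - \frac{1}{478} = \frac{35}{8} - \frac{1}{478} = \frac{8361}{1912}$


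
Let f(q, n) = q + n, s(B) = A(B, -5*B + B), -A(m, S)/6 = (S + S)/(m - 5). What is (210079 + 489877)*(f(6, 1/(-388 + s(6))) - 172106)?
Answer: -3011560864989/25 ≈ -1.2046e+11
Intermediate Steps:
A(m, S) = -12*S/(-5 + m) (A(m, S) = -6*(S + S)/(m - 5) = -6*2*S/(-5 + m) = -12*S/(-5 + m))
s(B) = 48*B/(-5 + B) (s(B) = -12*(-5*B + B)/(-5 + B) = -12*(-4*B)/(-5 + B) = 48*B/(-5 + B))
f(q, n) = n + q
(210079 + 489877)*(f(6, 1/(-388 + s(6))) - 172106) = (210079 + 489877)*((1/(-388 + 48*6/(-5 + 6)) + 6) - 172106) = 699956*((1/(-388 + 48*6/1) + 6) - 172106) = 699956*((1/(-388 + 48*6*1) + 6) - 172106) = 699956*((1/(-388 + 288) + 6) - 172106) = 699956*((1/(-100) + 6) - 172106) = 699956*((-1/100 + 6) - 172106) = 699956*(599/100 - 172106) = 699956*(-17210001/100) = -3011560864989/25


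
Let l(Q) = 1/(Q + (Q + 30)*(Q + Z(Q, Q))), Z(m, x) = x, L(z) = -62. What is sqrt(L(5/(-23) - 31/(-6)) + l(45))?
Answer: I*sqrt(318073195)/2265 ≈ 7.874*I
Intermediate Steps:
l(Q) = 1/(Q + 2*Q*(30 + Q)) (l(Q) = 1/(Q + (Q + 30)*(Q + Q)) = 1/(Q + (30 + Q)*(2*Q)) = 1/(Q + 2*Q*(30 + Q)))
sqrt(L(5/(-23) - 31/(-6)) + l(45)) = sqrt(-62 + 1/(45*(61 + 2*45))) = sqrt(-62 + 1/(45*(61 + 90))) = sqrt(-62 + (1/45)/151) = sqrt(-62 + (1/45)*(1/151)) = sqrt(-62 + 1/6795) = sqrt(-421289/6795) = I*sqrt(318073195)/2265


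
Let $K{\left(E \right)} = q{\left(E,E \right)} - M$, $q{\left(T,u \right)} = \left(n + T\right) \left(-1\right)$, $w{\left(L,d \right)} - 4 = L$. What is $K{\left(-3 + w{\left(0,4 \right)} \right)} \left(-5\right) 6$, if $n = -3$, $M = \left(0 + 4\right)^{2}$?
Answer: $420$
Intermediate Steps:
$M = 16$ ($M = 4^{2} = 16$)
$w{\left(L,d \right)} = 4 + L$
$q{\left(T,u \right)} = 3 - T$ ($q{\left(T,u \right)} = \left(-3 + T\right) \left(-1\right) = 3 - T$)
$K{\left(E \right)} = -13 - E$ ($K{\left(E \right)} = \left(3 - E\right) - 16 = -13 - E$)
$K{\left(-3 + w{\left(0,4 \right)} \right)} \left(-5\right) 6 = \left(-13 - \left(-3 + \left(4 + 0\right)\right)\right) \left(-5\right) 6 = \left(-13 - \left(-3 + 4\right)\right) \left(-5\right) 6 = \left(-13 - 1\right) \left(-5\right) 6 = \left(-14\right) \left(-5\right) 6 = 70 \cdot 6 = 420$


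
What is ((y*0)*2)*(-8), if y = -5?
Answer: 0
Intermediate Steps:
((y*0)*2)*(-8) = (-5*0*2)*(-8) = (0*2)*(-8) = 0*(-8) = 0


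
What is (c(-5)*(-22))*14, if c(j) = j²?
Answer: -7700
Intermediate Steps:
(c(-5)*(-22))*14 = ((-5)²*(-22))*14 = (25*(-22))*14 = -550*14 = -7700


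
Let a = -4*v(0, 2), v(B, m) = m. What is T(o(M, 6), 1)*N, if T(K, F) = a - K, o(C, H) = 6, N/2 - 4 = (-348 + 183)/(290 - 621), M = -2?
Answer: -41692/331 ≈ -125.96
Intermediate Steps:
a = -8 (a = -4*2 = -8)
N = 2978/331 (N = 8 + 2*((-348 + 183)/(290 - 621)) = 8 + 2*(-165/(-331)) = 8 + 2*(-165*(-1/331)) = 8 + 2*(165/331) = 8 + 330/331 = 2978/331 ≈ 8.9970)
T(K, F) = -8 - K
T(o(M, 6), 1)*N = (-8 - 1*6)*(2978/331) = (-8 - 6)*(2978/331) = -14*2978/331 = -41692/331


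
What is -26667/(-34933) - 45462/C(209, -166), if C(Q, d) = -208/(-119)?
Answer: -94490607369/3633032 ≈ -26009.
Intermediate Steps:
C(Q, d) = 208/119 (C(Q, d) = -208*(-1/119) = 208/119)
-26667/(-34933) - 45462/C(209, -166) = -26667/(-34933) - 45462/208/119 = -26667*(-1/34933) - 45462*119/208 = 26667/34933 - 2704989/104 = -94490607369/3633032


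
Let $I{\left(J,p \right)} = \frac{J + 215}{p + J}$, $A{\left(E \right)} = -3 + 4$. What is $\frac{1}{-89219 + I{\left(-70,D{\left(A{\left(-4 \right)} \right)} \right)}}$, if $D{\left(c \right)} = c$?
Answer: $- \frac{69}{6156256} \approx -1.1208 \cdot 10^{-5}$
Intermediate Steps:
$A{\left(E \right)} = 1$
$I{\left(J,p \right)} = \frac{215 + J}{J + p}$
$\frac{1}{-89219 + I{\left(-70,D{\left(A{\left(-4 \right)} \right)} \right)}} = \frac{1}{-89219 + \frac{215 - 70}{-70 + 1}} = \frac{1}{-89219 + \frac{1}{-69} \cdot 145} = \frac{1}{-89219 - \frac{145}{69}} = \frac{1}{- \frac{6156256}{69}} = - \frac{69}{6156256}$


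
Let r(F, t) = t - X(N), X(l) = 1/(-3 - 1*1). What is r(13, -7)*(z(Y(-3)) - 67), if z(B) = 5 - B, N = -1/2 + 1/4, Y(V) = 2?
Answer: 432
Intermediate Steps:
N = -¼ (N = -1*½ + 1*(¼) = -½ + ¼ = -¼ ≈ -0.25000)
X(l) = -¼ (X(l) = 1/(-3 - 1) = 1/(-4) = -¼)
r(F, t) = ¼ + t (r(F, t) = t - 1*(-¼) = t + ¼ = ¼ + t)
r(13, -7)*(z(Y(-3)) - 67) = (¼ - 7)*((5 - 1*2) - 67) = -27*((5 - 2) - 67)/4 = -27*(3 - 67)/4 = -27/4*(-64) = 432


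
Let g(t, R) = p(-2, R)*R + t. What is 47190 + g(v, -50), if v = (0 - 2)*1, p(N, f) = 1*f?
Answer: 49688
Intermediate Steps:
p(N, f) = f
v = -2 (v = -2*1 = -2)
g(t, R) = t + R² (g(t, R) = R*R + t = R² + t = t + R²)
47190 + g(v, -50) = 47190 + (-2 + (-50)²) = 47190 + (-2 + 2500) = 47190 + 2498 = 49688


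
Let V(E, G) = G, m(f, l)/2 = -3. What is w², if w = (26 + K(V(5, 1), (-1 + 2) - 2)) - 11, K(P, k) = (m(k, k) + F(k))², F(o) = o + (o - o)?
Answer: 4096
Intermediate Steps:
m(f, l) = -6 (m(f, l) = 2*(-3) = -6)
F(o) = o (F(o) = o + 0 = o)
K(P, k) = (-6 + k)²
w = 64 (w = (26 + (-6 + ((-1 + 2) - 2))²) - 11 = (26 + (-6 + (1 - 2))²) - 11 = (26 + (-6 - 1)²) - 11 = (26 + (-7)²) - 11 = (26 + 49) - 11 = 75 - 11 = 64)
w² = 64² = 4096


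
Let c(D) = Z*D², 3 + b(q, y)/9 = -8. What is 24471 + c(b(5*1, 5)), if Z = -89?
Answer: -847818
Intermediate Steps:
b(q, y) = -99 (b(q, y) = -27 + 9*(-8) = -27 - 72 = -99)
c(D) = -89*D²
24471 + c(b(5*1, 5)) = 24471 - 89*(-99)² = 24471 - 89*9801 = 24471 - 872289 = -847818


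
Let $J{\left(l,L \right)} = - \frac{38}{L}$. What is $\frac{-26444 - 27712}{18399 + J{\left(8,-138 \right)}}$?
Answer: $- \frac{1868382}{634775} \approx -2.9434$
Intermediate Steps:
$\frac{-26444 - 27712}{18399 + J{\left(8,-138 \right)}} = \frac{-26444 - 27712}{18399 - \frac{38}{-138}} = - \frac{54156}{18399 - - \frac{19}{69}} = - \frac{54156}{18399 + \frac{19}{69}} = - \frac{54156}{\frac{1269550}{69}} = \left(-54156\right) \frac{69}{1269550} = - \frac{1868382}{634775}$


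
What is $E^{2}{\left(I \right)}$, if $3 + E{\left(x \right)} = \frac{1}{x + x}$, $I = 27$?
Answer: $\frac{25921}{2916} \approx 8.8892$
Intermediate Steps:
$E{\left(x \right)} = -3 + \frac{1}{2 x}$ ($E{\left(x \right)} = -3 + \frac{1}{x + x} = -3 + \frac{1}{2 x}$)
$E^{2}{\left(I \right)} = \left(-3 + \frac{1}{2 \cdot 27}\right)^{2} = \left(-3 + \frac{1}{2} \cdot \frac{1}{27}\right)^{2} = \left(-3 + \frac{1}{54}\right)^{2} = \left(- \frac{161}{54}\right)^{2} = \frac{25921}{2916}$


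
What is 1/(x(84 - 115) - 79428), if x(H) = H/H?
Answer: -1/79427 ≈ -1.2590e-5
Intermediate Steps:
x(H) = 1
1/(x(84 - 115) - 79428) = 1/(1 - 79428) = 1/(-79427) = -1/79427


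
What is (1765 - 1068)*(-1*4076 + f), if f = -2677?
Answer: -4706841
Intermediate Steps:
(1765 - 1068)*(-1*4076 + f) = (1765 - 1068)*(-1*4076 - 2677) = 697*(-4076 - 2677) = 697*(-6753) = -4706841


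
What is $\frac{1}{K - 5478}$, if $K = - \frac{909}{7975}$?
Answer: $- \frac{7975}{43687959} \approx -0.00018254$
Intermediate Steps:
$K = - \frac{909}{7975}$ ($K = \left(-909\right) \frac{1}{7975} = - \frac{909}{7975} \approx -0.11398$)
$\frac{1}{K - 5478} = \frac{1}{- \frac{909}{7975} - 5478} = \frac{1}{- \frac{43687959}{7975}} = - \frac{7975}{43687959}$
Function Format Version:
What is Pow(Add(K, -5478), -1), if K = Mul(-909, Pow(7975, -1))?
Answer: Rational(-7975, 43687959) ≈ -0.00018254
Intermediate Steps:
K = Rational(-909, 7975) (K = Mul(-909, Rational(1, 7975)) = Rational(-909, 7975) ≈ -0.11398)
Pow(Add(K, -5478), -1) = Pow(Add(Rational(-909, 7975), -5478), -1) = Pow(Rational(-43687959, 7975), -1) = Rational(-7975, 43687959)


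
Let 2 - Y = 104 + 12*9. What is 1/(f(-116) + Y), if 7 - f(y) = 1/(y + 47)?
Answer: -69/14006 ≈ -0.0049265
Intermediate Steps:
f(y) = 7 - 1/(47 + y) (f(y) = 7 - 1/(y + 47) = 7 - 1/(47 + y))
Y = -210 (Y = 2 - (104 + 12*9) = 2 - (104 + 108) = 2 - 1*212 = 2 - 212 = -210)
1/(f(-116) + Y) = 1/((328 + 7*(-116))/(47 - 116) - 210) = 1/((328 - 812)/(-69) - 210) = 1/(-1/69*(-484) - 210) = 1/(484/69 - 210) = 1/(-14006/69) = -69/14006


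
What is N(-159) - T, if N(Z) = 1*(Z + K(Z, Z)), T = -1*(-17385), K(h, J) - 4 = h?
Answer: -17699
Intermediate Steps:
K(h, J) = 4 + h
T = 17385
N(Z) = 4 + 2*Z (N(Z) = 1*(Z + (4 + Z)) = 1*(4 + 2*Z) = 4 + 2*Z)
N(-159) - T = (4 + 2*(-159)) - 1*17385 = (4 - 318) - 17385 = -314 - 17385 = -17699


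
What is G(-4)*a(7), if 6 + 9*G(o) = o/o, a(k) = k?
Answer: -35/9 ≈ -3.8889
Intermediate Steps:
G(o) = -5/9 (G(o) = -⅔ + (o/o)/9 = -⅔ + (⅑)*1 = -⅔ + ⅑ = -5/9)
G(-4)*a(7) = -5/9*7 = -35/9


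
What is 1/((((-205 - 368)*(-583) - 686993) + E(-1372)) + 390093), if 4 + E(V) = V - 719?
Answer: 1/35064 ≈ 2.8519e-5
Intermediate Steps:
E(V) = -723 + V (E(V) = -4 + (V - 719) = -4 + (-719 + V) = -723 + V)
1/((((-205 - 368)*(-583) - 686993) + E(-1372)) + 390093) = 1/((((-205 - 368)*(-583) - 686993) + (-723 - 1372)) + 390093) = 1/(((-573*(-583) - 686993) - 2095) + 390093) = 1/(((334059 - 686993) - 2095) + 390093) = 1/((-352934 - 2095) + 390093) = 1/(-355029 + 390093) = 1/35064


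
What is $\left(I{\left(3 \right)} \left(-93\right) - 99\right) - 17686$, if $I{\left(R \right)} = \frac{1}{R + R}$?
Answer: $- \frac{35601}{2} \approx -17801.0$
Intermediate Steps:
$I{\left(R \right)} = \frac{1}{2 R}$
$\left(I{\left(3 \right)} \left(-93\right) - 99\right) - 17686 = \left(\frac{1}{2 \cdot 3} \left(-93\right) - 99\right) - 17686 = \left(\frac{1}{2} \cdot \frac{1}{3} \left(-93\right) - 99\right) - 17686 = \left(\frac{1}{6} \left(-93\right) - 99\right) - 17686 = \left(- \frac{31}{2} - 99\right) - 17686 = - \frac{229}{2} - 17686 = - \frac{35601}{2}$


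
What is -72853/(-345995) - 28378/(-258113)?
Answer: 28622952499/89305807435 ≈ 0.32051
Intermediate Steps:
-72853/(-345995) - 28378/(-258113) = -72853*(-1/345995) - 28378*(-1/258113) = 72853/345995 + 28378/258113 = 28622952499/89305807435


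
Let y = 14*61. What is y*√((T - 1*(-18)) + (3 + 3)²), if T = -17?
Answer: 854*√37 ≈ 5194.7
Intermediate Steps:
y = 854
y*√((T - 1*(-18)) + (3 + 3)²) = 854*√((-17 - 1*(-18)) + (3 + 3)²) = 854*√((-17 + 18) + 6²) = 854*√(1 + 36) = 854*√37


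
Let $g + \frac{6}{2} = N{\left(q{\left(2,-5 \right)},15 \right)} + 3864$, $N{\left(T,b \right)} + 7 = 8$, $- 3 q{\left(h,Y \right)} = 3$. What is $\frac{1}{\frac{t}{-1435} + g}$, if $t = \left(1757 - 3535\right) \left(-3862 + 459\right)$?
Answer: $- \frac{5}{1772} \approx -0.0028217$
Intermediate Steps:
$q{\left(h,Y \right)} = -1$ ($q{\left(h,Y \right)} = \left(- \frac{1}{3}\right) 3 = -1$)
$t = 6050534$ ($t = \left(-1778\right) \left(-3403\right) = 6050534$)
$N{\left(T,b \right)} = 1$ ($N{\left(T,b \right)} = -7 + 8 = 1$)
$g = 3862$ ($g = -3 + \left(1 + 3864\right) = -3 + 3865 = 3862$)
$\frac{1}{\frac{t}{-1435} + g} = \frac{1}{\frac{6050534}{-1435} + 3862} = \frac{1}{6050534 \left(- \frac{1}{1435}\right) + 3862} = \frac{1}{- \frac{21082}{5} + 3862} = \frac{1}{- \frac{1772}{5}} = - \frac{5}{1772}$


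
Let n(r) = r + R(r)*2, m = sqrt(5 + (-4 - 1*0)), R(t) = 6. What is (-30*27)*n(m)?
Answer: -10530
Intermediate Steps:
m = 1 (m = sqrt(5 + (-4 + 0)) = sqrt(5 - 4) = sqrt(1) = 1)
n(r) = 12 + r (n(r) = r + 6*2 = r + 12 = 12 + r)
(-30*27)*n(m) = (-30*27)*(12 + 1) = -810*13 = -10530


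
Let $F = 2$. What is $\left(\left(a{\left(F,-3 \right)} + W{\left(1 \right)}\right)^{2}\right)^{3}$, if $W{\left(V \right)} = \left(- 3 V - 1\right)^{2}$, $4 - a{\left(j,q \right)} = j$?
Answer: $34012224$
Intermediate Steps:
$a{\left(j,q \right)} = 4 - j$
$W{\left(V \right)} = \left(-1 - 3 V\right)^{2}$
$\left(\left(a{\left(F,-3 \right)} + W{\left(1 \right)}\right)^{2}\right)^{3} = \left(\left(\left(4 - 2\right) + \left(1 + 3 \cdot 1\right)^{2}\right)^{2}\right)^{3} = \left(\left(\left(4 - 2\right) + \left(1 + 3\right)^{2}\right)^{2}\right)^{3} = \left(\left(2 + 4^{2}\right)^{2}\right)^{3} = \left(\left(2 + 16\right)^{2}\right)^{3} = \left(18^{2}\right)^{3} = 324^{3} = 34012224$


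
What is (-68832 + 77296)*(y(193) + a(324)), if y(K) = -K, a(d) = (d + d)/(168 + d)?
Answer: -66518576/41 ≈ -1.6224e+6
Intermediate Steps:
a(d) = 2*d/(168 + d) (a(d) = (2*d)/(168 + d) = 2*d/(168 + d))
(-68832 + 77296)*(y(193) + a(324)) = (-68832 + 77296)*(-1*193 + 2*324/(168 + 324)) = 8464*(-193 + 2*324/492) = 8464*(-193 + 2*324*(1/492)) = 8464*(-193 + 54/41) = 8464*(-7859/41) = -66518576/41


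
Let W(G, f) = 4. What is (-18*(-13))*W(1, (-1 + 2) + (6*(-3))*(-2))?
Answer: 936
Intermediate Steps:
(-18*(-13))*W(1, (-1 + 2) + (6*(-3))*(-2)) = -18*(-13)*4 = 234*4 = 936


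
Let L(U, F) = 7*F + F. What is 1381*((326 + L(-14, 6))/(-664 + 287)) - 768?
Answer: -806030/377 ≈ -2138.0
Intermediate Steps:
L(U, F) = 8*F
1381*((326 + L(-14, 6))/(-664 + 287)) - 768 = 1381*((326 + 8*6)/(-664 + 287)) - 768 = 1381*((326 + 48)/(-377)) - 768 = 1381*(374*(-1/377)) - 768 = 1381*(-374/377) - 768 = -516494/377 - 768 = -806030/377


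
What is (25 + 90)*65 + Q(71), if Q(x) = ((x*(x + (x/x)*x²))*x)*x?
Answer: 1829648507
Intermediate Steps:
Q(x) = x³*(x + x²) (Q(x) = ((x*(x + 1*x²))*x)*x = ((x*(x + x²))*x)*x = (x²*(x + x²))*x = x³*(x + x²))
(25 + 90)*65 + Q(71) = (25 + 90)*65 + 71⁴*(1 + 71) = 115*65 + 25411681*72 = 7475 + 1829641032 = 1829648507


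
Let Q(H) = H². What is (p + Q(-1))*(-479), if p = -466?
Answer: 222735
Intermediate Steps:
(p + Q(-1))*(-479) = (-466 + (-1)²)*(-479) = (-466 + 1)*(-479) = -465*(-479) = 222735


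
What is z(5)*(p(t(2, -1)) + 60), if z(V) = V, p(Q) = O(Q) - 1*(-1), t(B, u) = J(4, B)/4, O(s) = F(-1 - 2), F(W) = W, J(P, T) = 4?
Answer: 290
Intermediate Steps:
O(s) = -3 (O(s) = -1 - 2 = -3)
t(B, u) = 1 (t(B, u) = 4/4 = 4*(¼) = 1)
p(Q) = -2 (p(Q) = -3 - 1*(-1) = -3 + 1 = -2)
z(5)*(p(t(2, -1)) + 60) = 5*(-2 + 60) = 5*58 = 290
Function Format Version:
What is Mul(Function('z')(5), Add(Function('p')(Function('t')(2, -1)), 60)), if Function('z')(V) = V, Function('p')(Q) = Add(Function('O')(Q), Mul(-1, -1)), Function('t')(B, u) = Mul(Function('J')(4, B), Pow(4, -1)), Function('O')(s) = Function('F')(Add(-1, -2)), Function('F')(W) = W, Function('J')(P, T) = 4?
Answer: 290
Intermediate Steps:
Function('O')(s) = -3 (Function('O')(s) = Add(-1, -2) = -3)
Function('t')(B, u) = 1 (Function('t')(B, u) = Mul(4, Pow(4, -1)) = Mul(4, Rational(1, 4)) = 1)
Function('p')(Q) = -2 (Function('p')(Q) = Add(-3, Mul(-1, -1)) = Add(-3, 1) = -2)
Mul(Function('z')(5), Add(Function('p')(Function('t')(2, -1)), 60)) = Mul(5, Add(-2, 60)) = Mul(5, 58) = 290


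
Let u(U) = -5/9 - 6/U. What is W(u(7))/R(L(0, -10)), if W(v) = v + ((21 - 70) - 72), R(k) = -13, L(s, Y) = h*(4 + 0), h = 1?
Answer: 7712/819 ≈ 9.4164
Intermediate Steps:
L(s, Y) = 4 (L(s, Y) = 1*(4 + 0) = 1*4 = 4)
u(U) = -5/9 - 6/U (u(U) = -5*1/9 - 6/U = -5/9 - 6/U)
W(v) = -121 + v (W(v) = v + (-49 - 72) = v - 121 = -121 + v)
W(u(7))/R(L(0, -10)) = (-121 + (-5/9 - 6/7))/(-13) = (-121 + (-5/9 - 6*1/7))*(-1/13) = (-121 + (-5/9 - 6/7))*(-1/13) = (-121 - 89/63)*(-1/13) = -7712/63*(-1/13) = 7712/819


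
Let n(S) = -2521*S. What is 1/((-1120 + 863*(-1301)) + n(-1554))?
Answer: 1/2793751 ≈ 3.5794e-7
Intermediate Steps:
1/((-1120 + 863*(-1301)) + n(-1554)) = 1/((-1120 + 863*(-1301)) - 2521*(-1554)) = 1/((-1120 - 1122763) + 3917634) = 1/(-1123883 + 3917634) = 1/2793751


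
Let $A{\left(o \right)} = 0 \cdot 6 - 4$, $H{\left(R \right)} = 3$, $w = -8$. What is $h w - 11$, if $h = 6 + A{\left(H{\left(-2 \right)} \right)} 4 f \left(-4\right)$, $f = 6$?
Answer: $-3131$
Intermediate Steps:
$A{\left(o \right)} = -4$ ($A{\left(o \right)} = 0 - 4 = -4$)
$h = 390$ ($h = 6 - 4 \cdot 4 \cdot 6 \left(-4\right) = 6 - 4 \cdot 24 \left(-4\right) = 6 - -384 = 6 + 384 = 390$)
$h w - 11 = 390 \left(-8\right) - 11 = -3120 - 11 = -3131$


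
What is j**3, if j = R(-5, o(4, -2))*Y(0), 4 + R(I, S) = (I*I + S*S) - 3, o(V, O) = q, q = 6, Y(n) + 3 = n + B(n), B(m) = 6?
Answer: 4251528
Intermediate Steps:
Y(n) = 3 + n (Y(n) = -3 + (n + 6) = -3 + (6 + n) = 3 + n)
o(V, O) = 6
R(I, S) = -7 + I**2 + S**2 (R(I, S) = -4 + ((I*I + S*S) - 3) = -4 + ((I**2 + S**2) - 3) = -4 + (-3 + I**2 + S**2) = -7 + I**2 + S**2)
j = 162 (j = (-7 + (-5)**2 + 6**2)*(3 + 0) = (-7 + 25 + 36)*3 = 54*3 = 162)
j**3 = 162**3 = 4251528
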